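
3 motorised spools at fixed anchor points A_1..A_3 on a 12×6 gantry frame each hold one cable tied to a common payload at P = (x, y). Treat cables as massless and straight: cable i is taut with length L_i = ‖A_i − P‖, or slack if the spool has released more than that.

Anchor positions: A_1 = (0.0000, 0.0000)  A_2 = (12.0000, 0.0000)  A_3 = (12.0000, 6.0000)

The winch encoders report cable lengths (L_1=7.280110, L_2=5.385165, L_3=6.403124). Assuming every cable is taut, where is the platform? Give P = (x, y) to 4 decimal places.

expand ‖A_i−P‖²=L_i² and subtract eq 1 (q_i ≔ ‖A_i‖²−L_i²)
q_1 = 0.0000+0.0000−53.0000 = -53.0000
eq1−eq2 → [-24.0000  0.0000]·P = -168.0000
eq1−eq3 → [-24.0000  -12.0000]·P = -192.0000
2×2 solve → P = (7.0000, 2.0000)

(7.0000, 2.0000)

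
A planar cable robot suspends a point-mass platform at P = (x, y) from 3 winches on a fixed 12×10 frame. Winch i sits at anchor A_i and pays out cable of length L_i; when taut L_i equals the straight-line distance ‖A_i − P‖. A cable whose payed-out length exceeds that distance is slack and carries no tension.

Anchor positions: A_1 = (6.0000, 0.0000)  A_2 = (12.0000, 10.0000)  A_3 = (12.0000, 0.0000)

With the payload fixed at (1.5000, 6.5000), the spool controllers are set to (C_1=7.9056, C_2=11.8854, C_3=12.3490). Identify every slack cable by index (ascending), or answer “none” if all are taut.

cable 1: √((4.5000)²+(-6.5000)²)=7.9057, C_1=7.9056: taut
cable 2: √((10.5000)²+(3.5000)²)=11.0680, C_2=11.8854: slack
cable 3: √((10.5000)²+(-6.5000)²)=12.3491, C_3=12.3490: taut

2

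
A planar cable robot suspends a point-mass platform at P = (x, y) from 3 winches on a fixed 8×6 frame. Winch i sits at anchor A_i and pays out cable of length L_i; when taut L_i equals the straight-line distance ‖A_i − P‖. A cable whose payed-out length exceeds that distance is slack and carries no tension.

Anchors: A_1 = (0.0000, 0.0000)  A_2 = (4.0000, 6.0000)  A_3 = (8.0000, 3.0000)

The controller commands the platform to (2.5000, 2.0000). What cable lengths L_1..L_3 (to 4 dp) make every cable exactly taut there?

(3.2016, 4.2720, 5.5902)

cable 1: Δx=-2.5000, Δy=-2.0000; L_1 = √(Δx²+Δy²) = 3.2016
cable 2: Δx=1.5000, Δy=4.0000; L_2 = √(Δx²+Δy²) = 4.2720
cable 3: Δx=5.5000, Δy=1.0000; L_3 = √(Δx²+Δy²) = 5.5902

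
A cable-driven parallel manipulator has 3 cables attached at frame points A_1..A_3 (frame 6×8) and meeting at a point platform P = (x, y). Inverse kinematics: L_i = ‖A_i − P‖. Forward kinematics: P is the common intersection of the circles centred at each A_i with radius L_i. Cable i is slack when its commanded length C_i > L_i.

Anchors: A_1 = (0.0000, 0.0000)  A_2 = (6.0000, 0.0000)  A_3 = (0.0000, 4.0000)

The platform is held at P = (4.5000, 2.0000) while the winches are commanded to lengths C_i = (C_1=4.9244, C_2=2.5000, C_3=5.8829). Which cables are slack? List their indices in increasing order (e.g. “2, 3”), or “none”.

cable 1: √((-4.5000)²+(-2.0000)²)=4.9244, C_1=4.9244: taut
cable 2: √((1.5000)²+(-2.0000)²)=2.5000, C_2=2.5000: taut
cable 3: √((-4.5000)²+(2.0000)²)=4.9244, C_3=5.8829: slack

3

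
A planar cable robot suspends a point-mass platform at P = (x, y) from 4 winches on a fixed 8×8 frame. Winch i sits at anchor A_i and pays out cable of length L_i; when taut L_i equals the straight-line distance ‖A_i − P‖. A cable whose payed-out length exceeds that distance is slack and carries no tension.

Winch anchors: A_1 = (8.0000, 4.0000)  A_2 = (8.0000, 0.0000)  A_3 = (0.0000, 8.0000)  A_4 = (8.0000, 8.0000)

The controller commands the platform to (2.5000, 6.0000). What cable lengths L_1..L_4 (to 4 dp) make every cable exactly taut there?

(5.8523, 8.1394, 3.2016, 5.8523)

cable 1: Δx=5.5000, Δy=-2.0000; L_1 = √(Δx²+Δy²) = 5.8523
cable 2: Δx=5.5000, Δy=-6.0000; L_2 = √(Δx²+Δy²) = 8.1394
cable 3: Δx=-2.5000, Δy=2.0000; L_3 = √(Δx²+Δy²) = 3.2016
cable 4: Δx=5.5000, Δy=2.0000; L_4 = √(Δx²+Δy²) = 5.8523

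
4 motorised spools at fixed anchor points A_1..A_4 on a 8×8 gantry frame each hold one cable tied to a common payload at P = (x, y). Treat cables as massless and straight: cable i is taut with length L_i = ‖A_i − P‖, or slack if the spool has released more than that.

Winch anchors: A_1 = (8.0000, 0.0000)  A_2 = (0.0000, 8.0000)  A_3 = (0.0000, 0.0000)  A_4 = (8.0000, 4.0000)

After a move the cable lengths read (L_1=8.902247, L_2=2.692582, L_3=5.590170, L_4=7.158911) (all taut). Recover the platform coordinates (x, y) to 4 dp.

(1.0000, 5.5000)

each cable: (A_i−P)·(A_i−P) = L_i²; let k_i = ‖A_i‖²−L_i²
k_1 = 64.0000+0.0000−79.2500 = -15.2500
row 1: 16.0000x − 16.0000y = -72.0000  (k_2=56.7500)
row 2: 16.0000x + 0.0000y = 16.0000  (k_3=-31.2500)
row 3: 0.0000x − 8.0000y = -44.0000  (k_4=28.7500)
Cramer on rows 1–2 → x = 1.0000, y = 5.5000
check cable 4: ‖A_4−P‖² = 51.2500 ≈ L_4² = 51.2500 ✓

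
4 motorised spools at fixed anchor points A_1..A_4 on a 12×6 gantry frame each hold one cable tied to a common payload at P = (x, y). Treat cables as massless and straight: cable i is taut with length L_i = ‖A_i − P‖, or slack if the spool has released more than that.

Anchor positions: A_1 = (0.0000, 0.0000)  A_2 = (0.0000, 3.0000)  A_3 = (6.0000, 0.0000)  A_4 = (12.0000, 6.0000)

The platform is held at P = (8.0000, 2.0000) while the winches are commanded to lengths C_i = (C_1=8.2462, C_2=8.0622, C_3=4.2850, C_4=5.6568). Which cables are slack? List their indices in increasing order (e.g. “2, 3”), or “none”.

3

cable 1: √((-8.0000)²+(-2.0000)²)=8.2462, C_1=8.2462: taut
cable 2: √((-8.0000)²+(1.0000)²)=8.0623, C_2=8.0622: taut
cable 3: √((-2.0000)²+(-2.0000)²)=2.8284, C_3=4.2850: slack
cable 4: √((4.0000)²+(4.0000)²)=5.6569, C_4=5.6568: taut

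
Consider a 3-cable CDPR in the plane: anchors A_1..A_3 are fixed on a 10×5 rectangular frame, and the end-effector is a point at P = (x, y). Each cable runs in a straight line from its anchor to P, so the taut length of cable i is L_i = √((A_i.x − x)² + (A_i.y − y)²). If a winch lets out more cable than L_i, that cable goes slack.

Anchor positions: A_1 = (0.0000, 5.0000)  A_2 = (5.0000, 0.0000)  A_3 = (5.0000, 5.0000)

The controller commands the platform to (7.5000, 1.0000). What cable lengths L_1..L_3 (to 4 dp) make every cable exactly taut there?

(8.5000, 2.6926, 4.7170)

L_1: Δ = A_1−P = (-7.5000, 4.0000) → ‖Δ‖ = √72.2500 = 8.5000
L_2: Δ = A_2−P = (-2.5000, -1.0000) → ‖Δ‖ = √7.2500 = 2.6926
L_3: Δ = A_3−P = (-2.5000, 4.0000) → ‖Δ‖ = √22.2500 = 4.7170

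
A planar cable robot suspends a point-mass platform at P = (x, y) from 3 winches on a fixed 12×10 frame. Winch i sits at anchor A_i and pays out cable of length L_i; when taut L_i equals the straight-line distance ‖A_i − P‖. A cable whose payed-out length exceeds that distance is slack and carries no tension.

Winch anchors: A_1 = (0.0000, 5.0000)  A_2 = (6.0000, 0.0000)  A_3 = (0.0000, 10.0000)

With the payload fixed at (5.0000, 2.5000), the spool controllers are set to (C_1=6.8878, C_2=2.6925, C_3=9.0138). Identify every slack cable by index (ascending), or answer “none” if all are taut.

1

cable 1: L_1 = ‖A_1−P‖ = 5.5902;  C_1 = 6.8878 → slack
cable 2: L_2 = ‖A_2−P‖ = 2.6926;  C_2 = 2.6925 → taut
cable 3: L_3 = ‖A_3−P‖ = 9.0139;  C_3 = 9.0138 → taut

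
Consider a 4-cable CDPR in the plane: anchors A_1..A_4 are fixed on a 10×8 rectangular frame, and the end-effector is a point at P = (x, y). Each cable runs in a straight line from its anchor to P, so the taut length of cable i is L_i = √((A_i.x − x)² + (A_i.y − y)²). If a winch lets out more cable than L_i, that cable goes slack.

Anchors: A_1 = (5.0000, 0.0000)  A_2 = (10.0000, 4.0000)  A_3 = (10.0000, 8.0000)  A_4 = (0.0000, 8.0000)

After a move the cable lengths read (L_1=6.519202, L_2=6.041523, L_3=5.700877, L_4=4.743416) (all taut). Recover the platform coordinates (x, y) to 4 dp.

each cable: (A_i−P)·(A_i−P) = L_i²; let q_i = ‖A_i‖²−L_i²
q_1 = 25.0000+0.0000−42.5000 = -17.5000
row 1: -10.0000x − 8.0000y = -97.0000  (q_2=79.5000)
row 2: -10.0000x − 16.0000y = -149.0000  (q_3=131.5000)
row 3: 10.0000x − 16.0000y = -59.0000  (q_4=41.5000)
Cramer on rows 1–2 → x = 4.5000, y = 6.5000
check cable 4: ‖A_4−P‖² = 22.5000 ≈ L_4² = 22.5000 ✓

(4.5000, 6.5000)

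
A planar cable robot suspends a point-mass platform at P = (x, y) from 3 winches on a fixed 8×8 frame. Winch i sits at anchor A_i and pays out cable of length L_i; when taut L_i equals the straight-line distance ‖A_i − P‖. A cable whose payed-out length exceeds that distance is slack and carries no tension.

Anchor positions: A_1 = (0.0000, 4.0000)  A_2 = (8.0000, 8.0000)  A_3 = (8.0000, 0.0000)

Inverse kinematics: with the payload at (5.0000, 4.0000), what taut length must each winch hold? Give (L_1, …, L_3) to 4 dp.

(5.0000, 5.0000, 5.0000)

L_1: Δ = A_1−P = (-5.0000, 0.0000) → ‖Δ‖ = √25.0000 = 5.0000
L_2: Δ = A_2−P = (3.0000, 4.0000) → ‖Δ‖ = √25.0000 = 5.0000
L_3: Δ = A_3−P = (3.0000, -4.0000) → ‖Δ‖ = √25.0000 = 5.0000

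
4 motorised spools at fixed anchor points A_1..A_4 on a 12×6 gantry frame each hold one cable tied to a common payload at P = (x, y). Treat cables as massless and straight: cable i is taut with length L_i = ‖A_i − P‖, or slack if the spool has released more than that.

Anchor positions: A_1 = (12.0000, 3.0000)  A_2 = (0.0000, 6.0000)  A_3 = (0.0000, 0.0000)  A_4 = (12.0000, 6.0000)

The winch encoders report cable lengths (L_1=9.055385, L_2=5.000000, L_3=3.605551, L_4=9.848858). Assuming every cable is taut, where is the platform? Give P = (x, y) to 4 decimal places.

(3.0000, 2.0000)

expand ‖A_i−P‖²=L_i² and subtract eq 1 (q_i ≔ ‖A_i‖²−L_i²)
q_1 = 144.0000+9.0000−82.0000 = 71.0000
eq1−eq2 → [24.0000  -6.0000]·P = 60.0000
eq1−eq3 → [24.0000  6.0000]·P = 84.0000
eq1−eq4 → [0.0000  -6.0000]·P = -12.0000
2×2 solve → P = (3.0000, 2.0000)
check cable 4: ‖A_4−P‖² = 97.0000 ≈ L_4² = 97.0000 ✓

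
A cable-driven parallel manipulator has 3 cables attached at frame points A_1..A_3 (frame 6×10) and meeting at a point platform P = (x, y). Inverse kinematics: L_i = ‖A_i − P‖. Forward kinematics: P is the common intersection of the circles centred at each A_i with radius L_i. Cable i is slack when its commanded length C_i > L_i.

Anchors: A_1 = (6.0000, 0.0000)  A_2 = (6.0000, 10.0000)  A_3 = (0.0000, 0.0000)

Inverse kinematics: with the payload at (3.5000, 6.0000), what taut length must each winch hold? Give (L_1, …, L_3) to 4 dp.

(6.5000, 4.7170, 6.9462)

L_1 = √((6.0000−3.5000)² + (0.0000−6.0000)²) = 6.5000
L_2 = √((6.0000−3.5000)² + (10.0000−6.0000)²) = 4.7170
L_3 = √((0.0000−3.5000)² + (0.0000−6.0000)²) = 6.9462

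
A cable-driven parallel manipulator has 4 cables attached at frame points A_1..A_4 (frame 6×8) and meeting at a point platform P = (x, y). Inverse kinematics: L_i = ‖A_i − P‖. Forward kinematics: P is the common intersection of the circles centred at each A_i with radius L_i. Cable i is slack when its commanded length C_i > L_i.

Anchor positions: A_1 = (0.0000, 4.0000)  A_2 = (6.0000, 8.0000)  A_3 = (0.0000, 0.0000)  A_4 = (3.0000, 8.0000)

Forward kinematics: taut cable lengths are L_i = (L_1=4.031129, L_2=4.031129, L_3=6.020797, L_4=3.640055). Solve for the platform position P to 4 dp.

circle eqns → linear via eq_j − eq_1; set q_j = A_j·A_j − L_j²
q_1 = 0.0000+16.0000−16.2500 = -0.2500
-12.0000·x − 8.0000·y = q_1−q_2 = -84.0000
0.0000·x + 8.0000·y = q_1−q_3 = 36.0000
-6.0000·x − 8.0000·y = q_1−q_4 = -60.0000
solve first two rows → x=4.0000, y=4.5000
check cable 4: ‖A_4−P‖² = 13.2500 ≈ L_4² = 13.2500 ✓

(4.0000, 4.5000)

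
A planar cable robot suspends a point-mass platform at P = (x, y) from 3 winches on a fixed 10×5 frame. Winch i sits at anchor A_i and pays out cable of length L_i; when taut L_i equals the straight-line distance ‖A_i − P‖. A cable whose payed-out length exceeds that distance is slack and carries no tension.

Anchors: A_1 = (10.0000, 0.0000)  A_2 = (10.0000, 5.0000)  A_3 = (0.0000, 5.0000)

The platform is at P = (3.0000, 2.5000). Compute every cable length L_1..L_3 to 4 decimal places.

(7.4330, 7.4330, 3.9051)

L_1 = √((10.0000−3.0000)² + (0.0000−2.5000)²) = 7.4330
L_2 = √((10.0000−3.0000)² + (5.0000−2.5000)²) = 7.4330
L_3 = √((0.0000−3.0000)² + (5.0000−2.5000)²) = 3.9051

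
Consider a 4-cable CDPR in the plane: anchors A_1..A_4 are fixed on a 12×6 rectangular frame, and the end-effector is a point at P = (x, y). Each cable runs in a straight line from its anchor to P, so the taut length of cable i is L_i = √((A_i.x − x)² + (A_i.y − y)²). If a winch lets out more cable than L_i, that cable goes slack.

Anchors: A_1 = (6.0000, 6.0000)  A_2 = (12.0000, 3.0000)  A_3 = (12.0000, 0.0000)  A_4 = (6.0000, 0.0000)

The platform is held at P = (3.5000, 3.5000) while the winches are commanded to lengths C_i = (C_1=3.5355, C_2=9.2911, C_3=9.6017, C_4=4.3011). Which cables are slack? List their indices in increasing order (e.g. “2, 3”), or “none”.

cable 1: L_1 = ‖A_1−P‖ = 3.5355;  C_1 = 3.5355 → taut
cable 2: L_2 = ‖A_2−P‖ = 8.5147;  C_2 = 9.2911 → slack
cable 3: L_3 = ‖A_3−P‖ = 9.1924;  C_3 = 9.6017 → slack
cable 4: L_4 = ‖A_4−P‖ = 4.3012;  C_4 = 4.3011 → taut

2, 3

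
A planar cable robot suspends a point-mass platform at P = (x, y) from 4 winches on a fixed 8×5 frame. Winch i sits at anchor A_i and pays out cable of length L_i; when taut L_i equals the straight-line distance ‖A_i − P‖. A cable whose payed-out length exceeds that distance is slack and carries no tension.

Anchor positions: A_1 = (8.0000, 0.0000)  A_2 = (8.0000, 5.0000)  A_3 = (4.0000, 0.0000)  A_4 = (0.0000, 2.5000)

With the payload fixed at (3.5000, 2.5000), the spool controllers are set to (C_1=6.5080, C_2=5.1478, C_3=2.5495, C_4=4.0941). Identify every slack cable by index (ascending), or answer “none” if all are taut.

1, 4

cable 1: L_1 = ‖A_1−P‖ = 5.1478;  C_1 = 6.5080 → slack
cable 2: L_2 = ‖A_2−P‖ = 5.1478;  C_2 = 5.1478 → taut
cable 3: L_3 = ‖A_3−P‖ = 2.5495;  C_3 = 2.5495 → taut
cable 4: L_4 = ‖A_4−P‖ = 3.5000;  C_4 = 4.0941 → slack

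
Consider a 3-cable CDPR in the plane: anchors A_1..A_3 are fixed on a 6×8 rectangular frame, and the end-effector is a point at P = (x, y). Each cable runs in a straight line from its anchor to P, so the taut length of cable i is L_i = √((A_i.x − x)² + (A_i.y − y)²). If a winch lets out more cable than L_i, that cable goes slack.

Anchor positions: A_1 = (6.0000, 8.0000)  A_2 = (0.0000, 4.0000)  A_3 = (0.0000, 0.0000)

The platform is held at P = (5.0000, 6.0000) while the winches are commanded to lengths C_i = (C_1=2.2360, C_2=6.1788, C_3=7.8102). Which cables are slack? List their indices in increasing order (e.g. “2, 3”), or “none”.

2

i=1: geometric 2.2361 vs commanded 2.2360 ⇒ taut
i=2: geometric 5.3852 vs commanded 6.1788 ⇒ slack
i=3: geometric 7.8102 vs commanded 7.8102 ⇒ taut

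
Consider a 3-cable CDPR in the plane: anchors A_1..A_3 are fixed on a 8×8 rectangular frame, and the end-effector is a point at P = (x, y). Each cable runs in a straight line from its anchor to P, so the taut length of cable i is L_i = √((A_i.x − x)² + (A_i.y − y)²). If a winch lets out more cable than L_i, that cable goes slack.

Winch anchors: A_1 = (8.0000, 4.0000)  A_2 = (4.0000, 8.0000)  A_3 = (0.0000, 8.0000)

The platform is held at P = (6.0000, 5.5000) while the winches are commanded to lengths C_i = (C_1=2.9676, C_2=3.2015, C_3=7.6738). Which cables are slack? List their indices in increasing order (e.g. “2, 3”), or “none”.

1, 3

cable 1: L_1 = ‖A_1−P‖ = 2.5000;  C_1 = 2.9676 → slack
cable 2: L_2 = ‖A_2−P‖ = 3.2016;  C_2 = 3.2015 → taut
cable 3: L_3 = ‖A_3−P‖ = 6.5000;  C_3 = 7.6738 → slack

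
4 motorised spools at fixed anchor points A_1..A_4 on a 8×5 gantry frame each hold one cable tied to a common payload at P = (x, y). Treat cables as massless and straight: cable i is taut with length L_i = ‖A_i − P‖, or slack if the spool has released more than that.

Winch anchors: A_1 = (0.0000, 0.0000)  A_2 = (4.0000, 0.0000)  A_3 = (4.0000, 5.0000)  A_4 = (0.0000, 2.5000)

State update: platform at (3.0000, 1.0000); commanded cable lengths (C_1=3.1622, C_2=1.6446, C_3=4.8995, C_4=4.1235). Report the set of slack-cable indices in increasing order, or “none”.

2, 3, 4

i=1: geometric 3.1623 vs commanded 3.1622 ⇒ taut
i=2: geometric 1.4142 vs commanded 1.6446 ⇒ slack
i=3: geometric 4.1231 vs commanded 4.8995 ⇒ slack
i=4: geometric 3.3541 vs commanded 4.1235 ⇒ slack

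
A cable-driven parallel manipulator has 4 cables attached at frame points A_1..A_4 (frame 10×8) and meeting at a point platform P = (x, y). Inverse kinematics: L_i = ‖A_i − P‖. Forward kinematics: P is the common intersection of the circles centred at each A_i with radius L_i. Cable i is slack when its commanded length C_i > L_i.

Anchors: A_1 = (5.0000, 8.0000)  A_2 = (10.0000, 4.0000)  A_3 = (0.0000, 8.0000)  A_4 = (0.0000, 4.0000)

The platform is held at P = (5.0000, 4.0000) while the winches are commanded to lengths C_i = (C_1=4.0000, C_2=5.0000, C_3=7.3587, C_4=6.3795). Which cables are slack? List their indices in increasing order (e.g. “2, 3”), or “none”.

cable 1: √((0.0000)²+(4.0000)²)=4.0000, C_1=4.0000: taut
cable 2: √((5.0000)²+(0.0000)²)=5.0000, C_2=5.0000: taut
cable 3: √((-5.0000)²+(4.0000)²)=6.4031, C_3=7.3587: slack
cable 4: √((-5.0000)²+(0.0000)²)=5.0000, C_4=6.3795: slack

3, 4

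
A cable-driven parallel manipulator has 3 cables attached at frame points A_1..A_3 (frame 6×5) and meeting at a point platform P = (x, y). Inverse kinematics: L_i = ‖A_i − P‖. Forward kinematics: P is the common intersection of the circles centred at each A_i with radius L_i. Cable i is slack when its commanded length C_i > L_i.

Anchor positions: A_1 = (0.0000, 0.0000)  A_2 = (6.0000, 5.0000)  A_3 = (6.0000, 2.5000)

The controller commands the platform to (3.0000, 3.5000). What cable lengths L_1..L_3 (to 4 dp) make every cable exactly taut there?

(4.6098, 3.3541, 3.1623)

L_1 = √((0.0000−3.0000)² + (0.0000−3.5000)²) = 4.6098
L_2 = √((6.0000−3.0000)² + (5.0000−3.5000)²) = 3.3541
L_3 = √((6.0000−3.0000)² + (2.5000−3.5000)²) = 3.1623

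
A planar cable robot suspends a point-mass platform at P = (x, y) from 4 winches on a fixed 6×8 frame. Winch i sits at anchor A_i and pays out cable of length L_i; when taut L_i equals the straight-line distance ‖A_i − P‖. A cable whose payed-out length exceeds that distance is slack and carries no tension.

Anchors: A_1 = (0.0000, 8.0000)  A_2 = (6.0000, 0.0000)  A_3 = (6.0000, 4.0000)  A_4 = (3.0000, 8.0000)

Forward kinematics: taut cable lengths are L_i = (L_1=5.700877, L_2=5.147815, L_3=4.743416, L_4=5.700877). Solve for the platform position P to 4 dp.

(1.5000, 2.5000)

circle eqns → linear via eq_j − eq_1; set k_j = A_j·A_j − L_j²
k_1 = 0.0000+64.0000−32.5000 = 31.5000
-12.0000·x + 16.0000·y = k_1−k_2 = 22.0000
-12.0000·x + 8.0000·y = k_1−k_3 = 2.0000
-6.0000·x + 0.0000·y = k_1−k_4 = -9.0000
solve first two rows → x=1.5000, y=2.5000
check cable 4: ‖A_4−P‖² = 32.5000 ≈ L_4² = 32.5000 ✓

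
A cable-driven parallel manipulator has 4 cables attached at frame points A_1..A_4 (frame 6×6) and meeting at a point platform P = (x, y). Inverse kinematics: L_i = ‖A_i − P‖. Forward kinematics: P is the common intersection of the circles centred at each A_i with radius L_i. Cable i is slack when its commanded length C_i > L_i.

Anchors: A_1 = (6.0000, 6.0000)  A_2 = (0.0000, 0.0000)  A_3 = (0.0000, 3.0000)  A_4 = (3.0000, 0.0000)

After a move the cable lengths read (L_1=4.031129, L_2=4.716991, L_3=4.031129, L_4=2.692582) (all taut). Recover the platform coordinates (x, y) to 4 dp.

expand ‖A_i−P‖²=L_i² and subtract eq 1 (q_i ≔ ‖A_i‖²−L_i²)
q_1 = 36.0000+36.0000−16.2500 = 55.7500
eq1−eq2 → [12.0000  12.0000]·P = 78.0000
eq1−eq3 → [12.0000  6.0000]·P = 63.0000
eq1−eq4 → [6.0000  12.0000]·P = 54.0000
2×2 solve → P = (4.0000, 2.5000)
check cable 4: ‖A_4−P‖² = 7.2500 ≈ L_4² = 7.2500 ✓

(4.0000, 2.5000)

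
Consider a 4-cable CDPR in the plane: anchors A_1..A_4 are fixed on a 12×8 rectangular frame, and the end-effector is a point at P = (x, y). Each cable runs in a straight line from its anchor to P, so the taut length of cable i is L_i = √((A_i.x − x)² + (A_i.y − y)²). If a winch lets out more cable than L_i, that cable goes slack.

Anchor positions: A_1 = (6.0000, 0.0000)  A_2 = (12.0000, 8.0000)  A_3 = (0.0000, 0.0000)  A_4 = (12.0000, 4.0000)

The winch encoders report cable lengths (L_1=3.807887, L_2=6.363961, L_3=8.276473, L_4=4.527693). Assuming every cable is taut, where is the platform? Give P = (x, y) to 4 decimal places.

circle eqns → linear via eq_j − eq_1; set c_j = A_j·A_j − L_j²
c_1 = 36.0000+0.0000−14.5000 = 21.5000
-12.0000·x − 16.0000·y = c_1−c_2 = -146.0000
12.0000·x + 0.0000·y = c_1−c_3 = 90.0000
-12.0000·x − 8.0000·y = c_1−c_4 = -118.0000
solve first two rows → x=7.5000, y=3.5000
check cable 4: ‖A_4−P‖² = 20.5000 ≈ L_4² = 20.5000 ✓

(7.5000, 3.5000)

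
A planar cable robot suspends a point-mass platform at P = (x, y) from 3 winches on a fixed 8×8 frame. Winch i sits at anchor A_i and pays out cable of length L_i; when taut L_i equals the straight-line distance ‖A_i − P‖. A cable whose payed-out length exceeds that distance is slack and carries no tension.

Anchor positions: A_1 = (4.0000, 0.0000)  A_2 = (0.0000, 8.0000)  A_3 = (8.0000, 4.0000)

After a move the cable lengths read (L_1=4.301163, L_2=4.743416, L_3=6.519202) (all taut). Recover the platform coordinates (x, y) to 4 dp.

(1.5000, 3.5000)

circle eqns → linear via eq_j − eq_1; set k_j = A_j·A_j − L_j²
k_1 = 16.0000+0.0000−18.5000 = -2.5000
8.0000·x − 16.0000·y = k_1−k_2 = -44.0000
-8.0000·x − 8.0000·y = k_1−k_3 = -40.0000
solve first two rows → x=1.5000, y=3.5000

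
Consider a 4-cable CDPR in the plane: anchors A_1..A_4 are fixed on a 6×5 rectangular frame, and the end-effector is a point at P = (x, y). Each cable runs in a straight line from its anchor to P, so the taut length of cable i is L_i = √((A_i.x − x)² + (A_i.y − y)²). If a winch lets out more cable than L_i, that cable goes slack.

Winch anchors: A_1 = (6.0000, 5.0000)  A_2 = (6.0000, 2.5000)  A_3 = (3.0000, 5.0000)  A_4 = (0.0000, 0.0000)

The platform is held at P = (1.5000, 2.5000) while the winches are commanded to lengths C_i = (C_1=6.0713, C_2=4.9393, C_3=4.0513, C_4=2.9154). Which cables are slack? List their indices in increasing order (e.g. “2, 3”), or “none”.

cable 1: √((4.5000)²+(2.5000)²)=5.1478, C_1=6.0713: slack
cable 2: √((4.5000)²+(0.0000)²)=4.5000, C_2=4.9393: slack
cable 3: √((1.5000)²+(2.5000)²)=2.9155, C_3=4.0513: slack
cable 4: √((-1.5000)²+(-2.5000)²)=2.9155, C_4=2.9154: taut

1, 2, 3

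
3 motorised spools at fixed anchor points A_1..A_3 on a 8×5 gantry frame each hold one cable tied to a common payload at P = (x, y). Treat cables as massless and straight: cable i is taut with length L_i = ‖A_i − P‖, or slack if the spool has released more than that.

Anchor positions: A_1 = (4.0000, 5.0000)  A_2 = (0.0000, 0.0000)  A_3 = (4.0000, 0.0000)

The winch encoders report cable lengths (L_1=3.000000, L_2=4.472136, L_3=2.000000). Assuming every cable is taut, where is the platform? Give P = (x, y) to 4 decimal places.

each cable: (A_i−P)·(A_i−P) = L_i²; let c_i = ‖A_i‖²−L_i²
c_1 = 16.0000+25.0000−9.0000 = 32.0000
row 1: 8.0000x + 10.0000y = 52.0000  (c_2=-20.0000)
row 2: 0.0000x + 10.0000y = 20.0000  (c_3=12.0000)
Cramer on rows 1–2 → x = 4.0000, y = 2.0000

(4.0000, 2.0000)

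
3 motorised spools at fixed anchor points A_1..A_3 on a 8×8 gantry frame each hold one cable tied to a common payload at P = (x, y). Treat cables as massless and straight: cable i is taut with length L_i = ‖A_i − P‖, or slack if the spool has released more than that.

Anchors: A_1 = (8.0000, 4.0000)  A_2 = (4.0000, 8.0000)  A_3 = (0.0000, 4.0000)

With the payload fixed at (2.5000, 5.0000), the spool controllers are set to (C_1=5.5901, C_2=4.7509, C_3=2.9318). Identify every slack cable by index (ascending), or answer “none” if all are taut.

2, 3

cable 1: √((5.5000)²+(-1.0000)²)=5.5902, C_1=5.5901: taut
cable 2: √((1.5000)²+(3.0000)²)=3.3541, C_2=4.7509: slack
cable 3: √((-2.5000)²+(-1.0000)²)=2.6926, C_3=2.9318: slack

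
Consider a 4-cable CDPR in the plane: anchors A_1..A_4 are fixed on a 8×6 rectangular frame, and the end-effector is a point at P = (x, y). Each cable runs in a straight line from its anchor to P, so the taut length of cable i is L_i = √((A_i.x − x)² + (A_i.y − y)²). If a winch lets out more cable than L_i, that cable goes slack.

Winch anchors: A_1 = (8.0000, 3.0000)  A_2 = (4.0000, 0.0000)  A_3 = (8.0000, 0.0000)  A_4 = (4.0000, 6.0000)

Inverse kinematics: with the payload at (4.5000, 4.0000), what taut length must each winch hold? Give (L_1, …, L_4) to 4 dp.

(3.6401, 4.0311, 5.3151, 2.0616)

L_1: Δ = A_1−P = (3.5000, -1.0000) → ‖Δ‖ = √13.2500 = 3.6401
L_2: Δ = A_2−P = (-0.5000, -4.0000) → ‖Δ‖ = √16.2500 = 4.0311
L_3: Δ = A_3−P = (3.5000, -4.0000) → ‖Δ‖ = √28.2500 = 5.3151
L_4: Δ = A_4−P = (-0.5000, 2.0000) → ‖Δ‖ = √4.2500 = 2.0616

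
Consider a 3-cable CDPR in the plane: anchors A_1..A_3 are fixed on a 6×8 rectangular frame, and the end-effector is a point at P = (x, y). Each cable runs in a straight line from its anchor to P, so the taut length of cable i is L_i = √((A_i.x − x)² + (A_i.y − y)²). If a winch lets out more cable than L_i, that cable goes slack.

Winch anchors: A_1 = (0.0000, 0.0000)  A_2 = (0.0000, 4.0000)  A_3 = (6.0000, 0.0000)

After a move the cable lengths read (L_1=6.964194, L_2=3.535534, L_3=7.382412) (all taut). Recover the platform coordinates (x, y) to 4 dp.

circle eqns → linear via eq_j − eq_1; set q_j = A_j·A_j − L_j²
q_1 = 0.0000+0.0000−48.5000 = -48.5000
0.0000·x − 8.0000·y = q_1−q_2 = -52.0000
-12.0000·x + 0.0000·y = q_1−q_3 = -30.0000
solve first two rows → x=2.5000, y=6.5000

(2.5000, 6.5000)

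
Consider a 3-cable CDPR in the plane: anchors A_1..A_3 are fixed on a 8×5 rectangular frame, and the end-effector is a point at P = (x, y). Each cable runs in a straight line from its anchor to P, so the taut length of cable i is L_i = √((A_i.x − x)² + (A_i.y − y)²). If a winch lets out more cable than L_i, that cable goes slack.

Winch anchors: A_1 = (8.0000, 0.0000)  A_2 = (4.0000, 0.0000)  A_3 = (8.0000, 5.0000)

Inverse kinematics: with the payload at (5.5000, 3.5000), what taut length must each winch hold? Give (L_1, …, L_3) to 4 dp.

cable 1: Δx=2.5000, Δy=-3.5000; L_1 = √(Δx²+Δy²) = 4.3012
cable 2: Δx=-1.5000, Δy=-3.5000; L_2 = √(Δx²+Δy²) = 3.8079
cable 3: Δx=2.5000, Δy=1.5000; L_3 = √(Δx²+Δy²) = 2.9155

(4.3012, 3.8079, 2.9155)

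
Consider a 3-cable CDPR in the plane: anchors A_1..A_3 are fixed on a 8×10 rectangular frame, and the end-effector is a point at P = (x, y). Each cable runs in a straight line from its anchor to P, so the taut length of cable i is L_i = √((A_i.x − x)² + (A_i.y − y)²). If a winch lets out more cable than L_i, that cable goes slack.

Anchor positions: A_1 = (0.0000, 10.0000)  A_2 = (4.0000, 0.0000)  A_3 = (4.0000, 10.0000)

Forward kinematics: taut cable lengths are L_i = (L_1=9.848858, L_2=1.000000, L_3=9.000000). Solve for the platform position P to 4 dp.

circle eqns → linear via eq_j − eq_1; set k_j = A_j·A_j − L_j²
k_1 = 0.0000+100.0000−97.0000 = 3.0000
-8.0000·x + 20.0000·y = k_1−k_2 = -12.0000
-8.0000·x + 0.0000·y = k_1−k_3 = -32.0000
solve first two rows → x=4.0000, y=1.0000

(4.0000, 1.0000)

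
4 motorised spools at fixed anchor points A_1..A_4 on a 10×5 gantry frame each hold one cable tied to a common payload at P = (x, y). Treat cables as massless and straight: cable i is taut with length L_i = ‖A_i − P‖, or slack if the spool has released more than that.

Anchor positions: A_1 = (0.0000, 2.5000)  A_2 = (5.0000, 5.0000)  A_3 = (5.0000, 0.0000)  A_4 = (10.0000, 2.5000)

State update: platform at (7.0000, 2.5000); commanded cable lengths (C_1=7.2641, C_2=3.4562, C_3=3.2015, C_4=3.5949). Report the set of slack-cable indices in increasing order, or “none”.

1, 2, 4

i=1: geometric 7.0000 vs commanded 7.2641 ⇒ slack
i=2: geometric 3.2016 vs commanded 3.4562 ⇒ slack
i=3: geometric 3.2016 vs commanded 3.2015 ⇒ taut
i=4: geometric 3.0000 vs commanded 3.5949 ⇒ slack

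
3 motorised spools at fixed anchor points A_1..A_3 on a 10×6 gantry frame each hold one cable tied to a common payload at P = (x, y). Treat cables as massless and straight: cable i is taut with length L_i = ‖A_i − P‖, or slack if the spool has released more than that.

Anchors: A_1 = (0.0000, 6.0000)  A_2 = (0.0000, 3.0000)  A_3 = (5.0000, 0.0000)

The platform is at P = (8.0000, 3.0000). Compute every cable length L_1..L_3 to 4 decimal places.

cable 1: Δx=-8.0000, Δy=3.0000; L_1 = √(Δx²+Δy²) = 8.5440
cable 2: Δx=-8.0000, Δy=0.0000; L_2 = √(Δx²+Δy²) = 8.0000
cable 3: Δx=-3.0000, Δy=-3.0000; L_3 = √(Δx²+Δy²) = 4.2426

(8.5440, 8.0000, 4.2426)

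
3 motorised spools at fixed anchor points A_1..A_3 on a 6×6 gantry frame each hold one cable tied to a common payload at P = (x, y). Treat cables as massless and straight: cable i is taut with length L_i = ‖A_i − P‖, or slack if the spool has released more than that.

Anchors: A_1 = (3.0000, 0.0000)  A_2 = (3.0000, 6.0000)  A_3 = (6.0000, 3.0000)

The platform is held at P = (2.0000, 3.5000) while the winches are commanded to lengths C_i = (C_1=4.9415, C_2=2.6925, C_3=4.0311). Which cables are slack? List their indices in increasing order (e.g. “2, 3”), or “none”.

1

cable 1: √((1.0000)²+(-3.5000)²)=3.6401, C_1=4.9415: slack
cable 2: √((1.0000)²+(2.5000)²)=2.6926, C_2=2.6925: taut
cable 3: √((4.0000)²+(-0.5000)²)=4.0311, C_3=4.0311: taut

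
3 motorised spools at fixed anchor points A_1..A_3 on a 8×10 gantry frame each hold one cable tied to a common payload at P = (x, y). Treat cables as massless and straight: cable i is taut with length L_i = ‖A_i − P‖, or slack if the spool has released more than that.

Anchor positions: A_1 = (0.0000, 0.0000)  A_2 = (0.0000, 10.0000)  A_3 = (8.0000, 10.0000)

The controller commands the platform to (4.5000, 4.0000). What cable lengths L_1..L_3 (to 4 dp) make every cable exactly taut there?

L_1: Δ = A_1−P = (-4.5000, -4.0000) → ‖Δ‖ = √36.2500 = 6.0208
L_2: Δ = A_2−P = (-4.5000, 6.0000) → ‖Δ‖ = √56.2500 = 7.5000
L_3: Δ = A_3−P = (3.5000, 6.0000) → ‖Δ‖ = √48.2500 = 6.9462

(6.0208, 7.5000, 6.9462)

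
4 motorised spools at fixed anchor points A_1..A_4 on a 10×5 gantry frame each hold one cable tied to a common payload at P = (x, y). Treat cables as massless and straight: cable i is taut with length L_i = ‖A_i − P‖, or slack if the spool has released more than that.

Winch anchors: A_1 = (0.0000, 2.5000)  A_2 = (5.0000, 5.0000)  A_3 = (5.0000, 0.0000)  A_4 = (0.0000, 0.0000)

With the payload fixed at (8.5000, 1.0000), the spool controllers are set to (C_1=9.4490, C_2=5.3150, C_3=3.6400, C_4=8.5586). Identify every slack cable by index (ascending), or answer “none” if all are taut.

i=1: geometric 8.6313 vs commanded 9.4490 ⇒ slack
i=2: geometric 5.3151 vs commanded 5.3150 ⇒ taut
i=3: geometric 3.6401 vs commanded 3.6400 ⇒ taut
i=4: geometric 8.5586 vs commanded 8.5586 ⇒ taut

1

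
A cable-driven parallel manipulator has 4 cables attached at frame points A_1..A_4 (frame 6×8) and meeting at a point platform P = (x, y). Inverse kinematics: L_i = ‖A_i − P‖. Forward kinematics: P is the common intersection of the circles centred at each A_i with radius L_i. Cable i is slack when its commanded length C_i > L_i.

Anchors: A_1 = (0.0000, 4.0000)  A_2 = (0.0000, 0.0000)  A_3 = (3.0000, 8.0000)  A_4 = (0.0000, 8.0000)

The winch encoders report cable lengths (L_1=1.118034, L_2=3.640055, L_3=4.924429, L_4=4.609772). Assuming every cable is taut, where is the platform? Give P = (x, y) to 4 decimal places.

circle eqns → linear via eq_j − eq_1; set c_j = A_j·A_j − L_j²
c_1 = 0.0000+16.0000−1.2500 = 14.7500
0.0000·x + 8.0000·y = c_1−c_2 = 28.0000
-6.0000·x − 8.0000·y = c_1−c_3 = -34.0000
0.0000·x − 8.0000·y = c_1−c_4 = -28.0000
solve first two rows → x=1.0000, y=3.5000
check cable 4: ‖A_4−P‖² = 21.2500 ≈ L_4² = 21.2500 ✓

(1.0000, 3.5000)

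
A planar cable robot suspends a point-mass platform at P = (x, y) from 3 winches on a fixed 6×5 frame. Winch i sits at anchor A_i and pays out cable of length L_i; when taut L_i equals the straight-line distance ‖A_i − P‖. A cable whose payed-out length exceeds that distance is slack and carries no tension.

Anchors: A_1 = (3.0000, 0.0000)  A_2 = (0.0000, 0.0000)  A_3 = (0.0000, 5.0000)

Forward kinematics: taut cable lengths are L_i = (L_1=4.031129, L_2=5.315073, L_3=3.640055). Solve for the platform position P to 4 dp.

each cable: (A_i−P)·(A_i−P) = L_i²; let k_i = ‖A_i‖²−L_i²
k_1 = 9.0000+0.0000−16.2500 = -7.2500
row 1: 6.0000x + 0.0000y = 21.0000  (k_2=-28.2500)
row 2: 6.0000x − 10.0000y = -19.0000  (k_3=11.7500)
Cramer on rows 1–2 → x = 3.5000, y = 4.0000

(3.5000, 4.0000)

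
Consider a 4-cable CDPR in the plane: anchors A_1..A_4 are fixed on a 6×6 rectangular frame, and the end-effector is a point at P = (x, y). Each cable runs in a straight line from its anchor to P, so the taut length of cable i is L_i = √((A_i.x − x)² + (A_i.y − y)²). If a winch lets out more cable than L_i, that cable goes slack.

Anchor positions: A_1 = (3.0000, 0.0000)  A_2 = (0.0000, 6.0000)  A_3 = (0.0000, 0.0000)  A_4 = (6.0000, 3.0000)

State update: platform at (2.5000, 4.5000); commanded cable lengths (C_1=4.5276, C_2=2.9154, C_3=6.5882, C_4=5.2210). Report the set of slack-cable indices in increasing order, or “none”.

i=1: geometric 4.5277 vs commanded 4.5276 ⇒ taut
i=2: geometric 2.9155 vs commanded 2.9154 ⇒ taut
i=3: geometric 5.1478 vs commanded 6.5882 ⇒ slack
i=4: geometric 3.8079 vs commanded 5.2210 ⇒ slack

3, 4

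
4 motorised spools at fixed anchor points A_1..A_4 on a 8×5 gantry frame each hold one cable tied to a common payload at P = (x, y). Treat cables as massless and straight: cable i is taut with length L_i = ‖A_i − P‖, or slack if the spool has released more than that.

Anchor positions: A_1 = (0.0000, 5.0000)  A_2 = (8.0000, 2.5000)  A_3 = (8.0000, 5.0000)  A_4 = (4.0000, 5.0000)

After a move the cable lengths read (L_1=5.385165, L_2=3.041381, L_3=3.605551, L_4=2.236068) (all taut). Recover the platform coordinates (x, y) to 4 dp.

(5.0000, 3.0000)

each cable: (A_i−P)·(A_i−P) = L_i²; let c_i = ‖A_i‖²−L_i²
c_1 = 0.0000+25.0000−29.0000 = -4.0000
row 1: -16.0000x + 5.0000y = -65.0000  (c_2=61.0000)
row 2: -16.0000x + 0.0000y = -80.0000  (c_3=76.0000)
row 3: -8.0000x + 0.0000y = -40.0000  (c_4=36.0000)
Cramer on rows 1–2 → x = 5.0000, y = 3.0000
check cable 4: ‖A_4−P‖² = 5.0000 ≈ L_4² = 5.0000 ✓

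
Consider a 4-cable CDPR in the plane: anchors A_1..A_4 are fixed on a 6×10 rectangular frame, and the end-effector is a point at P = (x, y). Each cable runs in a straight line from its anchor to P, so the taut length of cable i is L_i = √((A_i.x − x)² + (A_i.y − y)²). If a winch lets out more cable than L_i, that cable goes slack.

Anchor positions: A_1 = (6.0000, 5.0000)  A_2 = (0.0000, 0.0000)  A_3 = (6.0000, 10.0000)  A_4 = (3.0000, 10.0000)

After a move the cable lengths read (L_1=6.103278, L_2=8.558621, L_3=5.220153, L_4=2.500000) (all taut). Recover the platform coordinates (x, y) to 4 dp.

(1.0000, 8.5000)

circle eqns → linear via eq_j − eq_1; set q_j = A_j·A_j − L_j²
q_1 = 36.0000+25.0000−37.2500 = 23.7500
12.0000·x + 10.0000·y = q_1−q_2 = 97.0000
0.0000·x − 10.0000·y = q_1−q_3 = -85.0000
6.0000·x − 10.0000·y = q_1−q_4 = -79.0000
solve first two rows → x=1.0000, y=8.5000
check cable 4: ‖A_4−P‖² = 6.2500 ≈ L_4² = 6.2500 ✓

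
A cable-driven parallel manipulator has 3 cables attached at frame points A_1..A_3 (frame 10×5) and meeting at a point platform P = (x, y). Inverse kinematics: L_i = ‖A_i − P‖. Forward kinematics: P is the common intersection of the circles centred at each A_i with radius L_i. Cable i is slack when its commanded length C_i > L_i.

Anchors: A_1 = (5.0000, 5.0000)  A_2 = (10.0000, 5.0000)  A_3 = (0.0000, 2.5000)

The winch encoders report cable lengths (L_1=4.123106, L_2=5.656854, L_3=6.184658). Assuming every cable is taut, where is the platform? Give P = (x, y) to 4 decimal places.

(6.0000, 1.0000)

circle eqns → linear via eq_j − eq_1; set c_j = A_j·A_j − L_j²
c_1 = 25.0000+25.0000−17.0000 = 33.0000
-10.0000·x + 0.0000·y = c_1−c_2 = -60.0000
10.0000·x + 5.0000·y = c_1−c_3 = 65.0000
solve first two rows → x=6.0000, y=1.0000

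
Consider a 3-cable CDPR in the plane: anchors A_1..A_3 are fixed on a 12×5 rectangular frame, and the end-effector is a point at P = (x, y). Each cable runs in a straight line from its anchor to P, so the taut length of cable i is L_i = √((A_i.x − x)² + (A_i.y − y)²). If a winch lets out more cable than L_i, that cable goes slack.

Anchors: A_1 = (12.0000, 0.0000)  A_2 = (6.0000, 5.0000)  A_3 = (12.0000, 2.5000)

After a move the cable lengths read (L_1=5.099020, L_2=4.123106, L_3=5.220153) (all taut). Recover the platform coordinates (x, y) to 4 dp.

circle eqns → linear via eq_j − eq_1; set k_j = A_j·A_j − L_j²
k_1 = 144.0000+0.0000−26.0000 = 118.0000
12.0000·x − 10.0000·y = k_1−k_2 = 74.0000
0.0000·x − 5.0000·y = k_1−k_3 = -5.0000
solve first two rows → x=7.0000, y=1.0000

(7.0000, 1.0000)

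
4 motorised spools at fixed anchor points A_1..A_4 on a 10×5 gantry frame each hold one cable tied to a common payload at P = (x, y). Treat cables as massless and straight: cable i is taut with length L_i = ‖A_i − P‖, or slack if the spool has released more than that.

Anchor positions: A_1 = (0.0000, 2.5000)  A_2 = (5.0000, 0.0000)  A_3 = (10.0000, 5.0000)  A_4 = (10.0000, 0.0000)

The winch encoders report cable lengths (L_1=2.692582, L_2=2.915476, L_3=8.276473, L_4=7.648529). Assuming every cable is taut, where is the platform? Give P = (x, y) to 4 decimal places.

expand ‖A_i−P‖²=L_i² and subtract eq 1 (k_i ≔ ‖A_i‖²−L_i²)
k_1 = 0.0000+6.2500−7.2500 = -1.0000
eq1−eq2 → [-10.0000  5.0000]·P = -17.5000
eq1−eq3 → [-20.0000  -5.0000]·P = -57.5000
eq1−eq4 → [-20.0000  5.0000]·P = -42.5000
2×2 solve → P = (2.5000, 1.5000)
check cable 4: ‖A_4−P‖² = 58.5000 ≈ L_4² = 58.5000 ✓

(2.5000, 1.5000)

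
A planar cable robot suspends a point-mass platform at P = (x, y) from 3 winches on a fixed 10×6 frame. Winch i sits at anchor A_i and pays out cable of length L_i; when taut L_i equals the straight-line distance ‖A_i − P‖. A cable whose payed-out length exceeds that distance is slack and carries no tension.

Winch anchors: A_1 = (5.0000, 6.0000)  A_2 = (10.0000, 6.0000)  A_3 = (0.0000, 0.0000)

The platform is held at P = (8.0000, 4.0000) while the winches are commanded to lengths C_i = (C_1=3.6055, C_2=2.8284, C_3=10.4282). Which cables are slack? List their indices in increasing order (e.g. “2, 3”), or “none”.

cable 1: √((-3.0000)²+(2.0000)²)=3.6056, C_1=3.6055: taut
cable 2: √((2.0000)²+(2.0000)²)=2.8284, C_2=2.8284: taut
cable 3: √((-8.0000)²+(-4.0000)²)=8.9443, C_3=10.4282: slack

3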